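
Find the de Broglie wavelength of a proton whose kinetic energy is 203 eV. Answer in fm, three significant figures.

λ = 2010 fm

KE = 203 eV = 3.252 × 10⁻¹⁷ J.
p = √(2mKE) = √(2 × 1.673 × 10⁻²⁷ × 3.252 × 10⁻¹⁷) = 3.299 × 10⁻²² kg·m/s.
λ = h/p = 6.626 × 10⁻³⁴ / 3.299 × 10⁻²² = 2.01 × 10⁻¹² m = 2010 fm.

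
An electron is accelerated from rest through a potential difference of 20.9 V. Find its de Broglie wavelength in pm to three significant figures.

λ = 268 pm

KE = eV = 1.602 × 10⁻¹⁹ × 20.90 = 3.348 × 10⁻¹⁸ J.
p = √(2mKE) = √(2 × 9.109 × 10⁻³¹ × 3.348 × 10⁻¹⁸) = 2.470 × 10⁻²⁴ kg·m/s.
λ = h/p = 6.626 × 10⁻³⁴ / 2.470 × 10⁻²⁴ = 2.68 × 10⁻¹⁰ m = 268 pm.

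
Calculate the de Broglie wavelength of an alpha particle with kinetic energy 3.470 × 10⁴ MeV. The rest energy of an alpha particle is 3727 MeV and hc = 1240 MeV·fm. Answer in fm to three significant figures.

λ = 0.0324 fm

Total energy E = KE + m₀c² = 3.470 × 10⁴ + 3727 = 38427 MeV.
(pc)² = E² − (m₀c²)² = (38427)² − (3727)² = 1.463 × 10⁹ MeV², so pc = 3.825 × 10⁴ MeV.
λ = hc/(pc) = 1240 MeV·fm / 3.825 × 10⁴ MeV = 0.0324 fm.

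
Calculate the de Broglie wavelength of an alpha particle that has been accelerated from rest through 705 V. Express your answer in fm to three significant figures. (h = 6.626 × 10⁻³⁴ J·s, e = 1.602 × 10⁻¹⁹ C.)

λ = 382 fm

KE = 2eV = 2 × 1.602 × 10⁻¹⁹ × 705.0 = 2.259 × 10⁻¹⁶ J.
p = √(2mKE) = √(2 × 6.645 × 10⁻²⁷ × 2.259 × 10⁻¹⁶) = 1.733 × 10⁻²¹ kg·m/s.
λ = h/p = 6.626 × 10⁻³⁴ / 1.733 × 10⁻²¹ = 3.82 × 10⁻¹³ m = 382 fm.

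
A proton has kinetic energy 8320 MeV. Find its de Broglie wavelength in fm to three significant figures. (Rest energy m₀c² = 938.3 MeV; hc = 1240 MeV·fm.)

λ = 0.135 fm

Total energy E = KE + m₀c² = 8320 + 938.3 = 9258.3 MeV.
(pc)² = E² − (m₀c²)² = (9258.3)² − (938.3)² = 8.484 × 10⁷ MeV², so pc = 9211 MeV.
λ = hc/(pc) = 1240 MeV·fm / 9211 MeV = 0.135 fm.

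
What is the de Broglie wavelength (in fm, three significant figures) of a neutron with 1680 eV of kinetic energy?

KE = 1680 eV = 2.691 × 10⁻¹⁶ J.
p = √(2mKE) = √(2 × 1.675 × 10⁻²⁷ × 2.691 × 10⁻¹⁶) = 9.495 × 10⁻²² kg·m/s.
λ = h/p = 6.626 × 10⁻³⁴ / 9.495 × 10⁻²² = 6.98 × 10⁻¹³ m = 698 fm.

λ = 698 fm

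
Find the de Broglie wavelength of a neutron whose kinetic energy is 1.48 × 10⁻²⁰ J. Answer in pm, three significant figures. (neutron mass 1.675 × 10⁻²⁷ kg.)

p = √(2mKE) = √(2 × 1.675 × 10⁻²⁷ × 1.480 × 10⁻²⁰) = 7.041 × 10⁻²⁴ kg·m/s.
λ = h/p = 6.626 × 10⁻³⁴ / 7.041 × 10⁻²⁴ = 9.41 × 10⁻¹¹ m = 94.1 pm.

λ = 94.1 pm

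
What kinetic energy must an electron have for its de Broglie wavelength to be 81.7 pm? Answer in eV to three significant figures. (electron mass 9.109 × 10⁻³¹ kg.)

p = h/λ = 6.626 × 10⁻³⁴ / 8.170 × 10⁻¹¹ = 8.110 × 10⁻²⁴ kg·m/s.
KE = p²/(2m) = (8.110 × 10⁻²⁴)² / (2 × 9.109 × 10⁻³¹) = 3.610 × 10⁻¹⁷ J = 225 eV.

KE = 225 eV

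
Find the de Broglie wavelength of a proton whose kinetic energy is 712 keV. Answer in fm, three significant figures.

λ = 33.9 fm

KE = 712 keV = 1.141 × 10⁻¹³ J.
p = √(2mKE) = √(2 × 1.673 × 10⁻²⁷ × 1.141 × 10⁻¹³) = 1.954 × 10⁻²⁰ kg·m/s.
λ = h/p = 6.626 × 10⁻³⁴ / 1.954 × 10⁻²⁰ = 3.39 × 10⁻¹⁴ m = 33.9 fm.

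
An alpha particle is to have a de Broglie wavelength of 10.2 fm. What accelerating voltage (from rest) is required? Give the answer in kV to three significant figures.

p = h/λ = 6.626 × 10⁻³⁴ / 1.020 × 10⁻¹⁴ = 6.496 × 10⁻²⁰ kg·m/s.
KE = p²/(2m) = 3.175 × 10⁻¹³ J.
V = KE/2e = 3.175 × 10⁻¹³ / (2 × 1.602 × 10⁻¹⁹) = 991 kV.

V = 991 kV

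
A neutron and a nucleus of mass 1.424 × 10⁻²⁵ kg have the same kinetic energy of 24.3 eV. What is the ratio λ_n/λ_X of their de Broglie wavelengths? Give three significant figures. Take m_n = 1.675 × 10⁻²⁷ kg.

At fixed KE, p = √(2mKE) so λ = h/p ∝ 1/√m.
λ_n/λ_X = √(m_X/m_n) = √(1.424 × 10⁻²⁵/1.675 × 10⁻²⁷) = √(85.01) = 9.22.

λ_n/λ_X = 9.22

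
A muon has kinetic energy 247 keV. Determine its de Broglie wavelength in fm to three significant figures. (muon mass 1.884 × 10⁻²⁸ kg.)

λ = 172 fm

KE = 247 keV = 3.957 × 10⁻¹⁴ J.
p = √(2mKE) = √(2 × 1.884 × 10⁻²⁸ × 3.957 × 10⁻¹⁴) = 3.861 × 10⁻²¹ kg·m/s.
λ = h/p = 6.626 × 10⁻³⁴ / 3.861 × 10⁻²¹ = 1.72 × 10⁻¹³ m = 172 fm.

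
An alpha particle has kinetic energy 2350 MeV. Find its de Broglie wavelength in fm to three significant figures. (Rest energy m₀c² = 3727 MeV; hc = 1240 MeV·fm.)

λ = 0.258 fm

Total energy E = KE + m₀c² = 2350 + 3727 = 6077 MeV.
(pc)² = E² − (m₀c²)² = (6077)² − (3727)² = 2.304 × 10⁷ MeV², so pc = 4800 MeV.
λ = hc/(pc) = 1240 MeV·fm / 4800 MeV = 0.258 fm.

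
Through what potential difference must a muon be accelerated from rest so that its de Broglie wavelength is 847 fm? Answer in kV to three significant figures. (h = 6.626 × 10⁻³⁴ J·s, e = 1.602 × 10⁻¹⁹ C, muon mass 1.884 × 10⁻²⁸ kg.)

V = 10.1 kV

p = h/λ = 6.626 × 10⁻³⁴ / 8.470 × 10⁻¹³ = 7.823 × 10⁻²² kg·m/s.
KE = p²/(2m) = 1.624 × 10⁻¹⁵ J.
V = KE/e = 1.624 × 10⁻¹⁵ / (1.602 × 10⁻¹⁹) = 10.1 kV.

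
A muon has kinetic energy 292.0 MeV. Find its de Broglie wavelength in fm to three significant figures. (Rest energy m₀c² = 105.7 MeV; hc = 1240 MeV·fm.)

Total energy E = KE + m₀c² = 292.0 + 105.7 = 397.7 MeV.
(pc)² = E² − (m₀c²)² = (397.7)² − (105.7)² = 1.470 × 10⁵ MeV², so pc = 383.4 MeV.
λ = hc/(pc) = 1240 MeV·fm / 383.4 MeV = 3.23 fm.

λ = 3.23 fm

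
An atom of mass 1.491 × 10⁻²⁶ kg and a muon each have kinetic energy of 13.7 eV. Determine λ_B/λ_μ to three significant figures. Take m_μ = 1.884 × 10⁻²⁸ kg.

λ_B/λ_μ = 0.112

At fixed KE, p = √(2mKE) so λ = h/p ∝ 1/√m.
λ_B/λ_μ = √(m_μ/m_B) = √(1.884 × 10⁻²⁸/1.491 × 10⁻²⁶) = √(0.01264) = 0.112.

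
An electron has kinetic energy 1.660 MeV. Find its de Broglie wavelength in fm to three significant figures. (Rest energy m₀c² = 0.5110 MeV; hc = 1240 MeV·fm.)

λ = 588 fm

Total energy E = KE + m₀c² = 1.660 + 0.5110 = 2.1710 MeV.
(pc)² = E² − (m₀c²)² = (2.1710)² − (0.5110)² = 4.452 MeV², so pc = 2.110 MeV.
λ = hc/(pc) = 1240 MeV·fm / 2.110 MeV = 588 fm.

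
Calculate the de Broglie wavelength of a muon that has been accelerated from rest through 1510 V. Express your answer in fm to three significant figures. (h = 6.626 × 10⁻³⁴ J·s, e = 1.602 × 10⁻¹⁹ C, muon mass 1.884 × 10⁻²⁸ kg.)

KE = eV = 1.602 × 10⁻¹⁹ × 1510 = 2.419 × 10⁻¹⁶ J.
p = √(2mKE) = √(2 × 1.884 × 10⁻²⁸ × 2.419 × 10⁻¹⁶) = 3.019 × 10⁻²² kg·m/s.
λ = h/p = 6.626 × 10⁻³⁴ / 3.019 × 10⁻²² = 2.19 × 10⁻¹² m = 2190 fm.

λ = 2190 fm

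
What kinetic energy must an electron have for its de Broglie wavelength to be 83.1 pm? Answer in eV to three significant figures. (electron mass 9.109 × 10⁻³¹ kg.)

KE = 218 eV

p = h/λ = 6.626 × 10⁻³⁴ / 8.310 × 10⁻¹¹ = 7.974 × 10⁻²⁴ kg·m/s.
KE = p²/(2m) = (7.974 × 10⁻²⁴)² / (2 × 9.109 × 10⁻³¹) = 3.490 × 10⁻¹⁷ J = 218 eV.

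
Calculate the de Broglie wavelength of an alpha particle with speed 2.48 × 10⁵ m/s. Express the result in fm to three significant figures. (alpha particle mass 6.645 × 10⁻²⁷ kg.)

p = mv = 6.645 × 10⁻²⁷ × 2.48 × 10⁵ = 1.648 × 10⁻²¹ kg·m/s.
λ = h/p = 6.626 × 10⁻³⁴ / 1.648 × 10⁻²¹ = 4.02 × 10⁻¹³ m = 402 fm.

λ = 402 fm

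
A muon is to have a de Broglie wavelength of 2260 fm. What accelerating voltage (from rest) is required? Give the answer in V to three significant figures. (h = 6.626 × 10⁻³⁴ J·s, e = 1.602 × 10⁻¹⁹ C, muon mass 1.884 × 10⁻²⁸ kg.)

V = 1420 V

p = h/λ = 6.626 × 10⁻³⁴ / 2.260 × 10⁻¹² = 2.932 × 10⁻²² kg·m/s.
KE = p²/(2m) = 2.281 × 10⁻¹⁶ J.
V = KE/e = 2.281 × 10⁻¹⁶ / (1.602 × 10⁻¹⁹) = 1420 V.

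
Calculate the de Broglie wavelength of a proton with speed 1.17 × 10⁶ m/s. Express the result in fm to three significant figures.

λ = 339 fm

p = mv = 1.673 × 10⁻²⁷ × 1.17 × 10⁶ = 1.957 × 10⁻²¹ kg·m/s.
λ = h/p = 6.626 × 10⁻³⁴ / 1.957 × 10⁻²¹ = 3.39 × 10⁻¹³ m = 339 fm.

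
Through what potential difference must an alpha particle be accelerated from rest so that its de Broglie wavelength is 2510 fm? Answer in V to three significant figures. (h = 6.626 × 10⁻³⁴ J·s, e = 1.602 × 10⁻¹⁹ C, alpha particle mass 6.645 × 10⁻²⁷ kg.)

p = h/λ = 6.626 × 10⁻³⁴ / 2.510 × 10⁻¹² = 2.640 × 10⁻²² kg·m/s.
KE = p²/(2m) = 5.244 × 10⁻¹⁸ J.
V = KE/2e = 5.244 × 10⁻¹⁸ / (2 × 1.602 × 10⁻¹⁹) = 16.4 V.

V = 16.4 V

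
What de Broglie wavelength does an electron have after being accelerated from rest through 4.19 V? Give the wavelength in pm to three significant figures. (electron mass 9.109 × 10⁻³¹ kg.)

λ = 599 pm

KE = eV = 1.602 × 10⁻¹⁹ × 4.190 = 6.712 × 10⁻¹⁹ J.
p = √(2mKE) = √(2 × 9.109 × 10⁻³¹ × 6.712 × 10⁻¹⁹) = 1.106 × 10⁻²⁴ kg·m/s.
λ = h/p = 6.626 × 10⁻³⁴ / 1.106 × 10⁻²⁴ = 5.99 × 10⁻¹⁰ m = 599 pm.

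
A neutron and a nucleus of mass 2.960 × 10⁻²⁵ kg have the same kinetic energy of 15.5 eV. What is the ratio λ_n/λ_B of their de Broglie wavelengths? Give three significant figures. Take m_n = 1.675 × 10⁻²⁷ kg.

At fixed KE, p = √(2mKE) so λ = h/p ∝ 1/√m.
λ_n/λ_B = √(m_B/m_n) = √(2.960 × 10⁻²⁵/1.675 × 10⁻²⁷) = √(176.7) = 13.3.

λ_n/λ_B = 13.3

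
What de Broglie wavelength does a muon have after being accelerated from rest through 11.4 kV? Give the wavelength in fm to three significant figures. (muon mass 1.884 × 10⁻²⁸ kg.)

KE = eV = 1.602 × 10⁻¹⁹ × 1.140 × 10⁴ = 1.826 × 10⁻¹⁵ J.
p = √(2mKE) = √(2 × 1.884 × 10⁻²⁸ × 1.826 × 10⁻¹⁵) = 8.295 × 10⁻²² kg·m/s.
λ = h/p = 6.626 × 10⁻³⁴ / 8.295 × 10⁻²² = 7.99 × 10⁻¹³ m = 799 fm.

λ = 799 fm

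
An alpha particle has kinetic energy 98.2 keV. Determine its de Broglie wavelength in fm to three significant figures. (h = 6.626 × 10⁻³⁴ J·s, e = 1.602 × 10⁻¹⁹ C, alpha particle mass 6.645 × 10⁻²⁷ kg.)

KE = 98.2 keV = 1.573 × 10⁻¹⁴ J.
p = √(2mKE) = √(2 × 6.645 × 10⁻²⁷ × 1.573 × 10⁻¹⁴) = 1.446 × 10⁻²⁰ kg·m/s.
λ = h/p = 6.626 × 10⁻³⁴ / 1.446 × 10⁻²⁰ = 4.58 × 10⁻¹⁴ m = 45.8 fm.

λ = 45.8 fm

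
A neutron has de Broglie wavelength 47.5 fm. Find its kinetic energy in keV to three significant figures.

KE = 363 keV

p = h/λ = 6.626 × 10⁻³⁴ / 4.750 × 10⁻¹⁴ = 1.395 × 10⁻²⁰ kg·m/s.
KE = p²/(2m) = (1.395 × 10⁻²⁰)² / (2 × 1.675 × 10⁻²⁷) = 5.809 × 10⁻¹⁴ J = 363 keV.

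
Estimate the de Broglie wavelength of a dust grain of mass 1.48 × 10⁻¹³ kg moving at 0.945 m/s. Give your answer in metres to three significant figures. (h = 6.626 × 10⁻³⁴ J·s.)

p = mv = 1.48 × 10⁻¹³ × 0.945 = 1.399 × 10⁻¹³ kg·m/s.
λ = h/p = 6.626 × 10⁻³⁴ / 1.399 × 10⁻¹³ = 4.74 × 10⁻²¹ m.

λ = 4.74 × 10⁻²¹ m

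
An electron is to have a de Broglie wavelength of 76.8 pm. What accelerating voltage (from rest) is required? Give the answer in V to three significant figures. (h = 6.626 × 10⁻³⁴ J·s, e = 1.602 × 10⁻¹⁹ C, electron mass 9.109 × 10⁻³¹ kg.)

V = 255 V

p = h/λ = 6.626 × 10⁻³⁴ / 7.680 × 10⁻¹¹ = 8.628 × 10⁻²⁴ kg·m/s.
KE = p²/(2m) = 4.086 × 10⁻¹⁷ J.
V = KE/e = 4.086 × 10⁻¹⁷ / (1.602 × 10⁻¹⁹) = 255 V.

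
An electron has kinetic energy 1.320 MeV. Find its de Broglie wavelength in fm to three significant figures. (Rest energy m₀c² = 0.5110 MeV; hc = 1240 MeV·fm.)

λ = 705 fm

Total energy E = KE + m₀c² = 1.320 + 0.5110 = 1.8310 MeV.
(pc)² = E² − (m₀c²)² = (1.8310)² − (0.5110)² = 3.091 MeV², so pc = 1.758 MeV.
λ = hc/(pc) = 1240 MeV·fm / 1.758 MeV = 705 fm.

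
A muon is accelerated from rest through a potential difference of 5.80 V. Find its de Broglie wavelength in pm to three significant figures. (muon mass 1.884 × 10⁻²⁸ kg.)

λ = 35.4 pm

KE = eV = 1.602 × 10⁻¹⁹ × 5.800 = 9.292 × 10⁻¹⁹ J.
p = √(2mKE) = √(2 × 1.884 × 10⁻²⁸ × 9.292 × 10⁻¹⁹) = 1.871 × 10⁻²³ kg·m/s.
λ = h/p = 6.626 × 10⁻³⁴ / 1.871 × 10⁻²³ = 3.54 × 10⁻¹¹ m = 35.4 pm.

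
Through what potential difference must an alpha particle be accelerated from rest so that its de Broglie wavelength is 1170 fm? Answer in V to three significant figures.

p = h/λ = 6.626 × 10⁻³⁴ / 1.170 × 10⁻¹² = 5.663 × 10⁻²² kg·m/s.
KE = p²/(2m) = 2.413 × 10⁻¹⁷ J.
V = KE/2e = 2.413 × 10⁻¹⁷ / (2 × 1.602 × 10⁻¹⁹) = 75.3 V.

V = 75.3 V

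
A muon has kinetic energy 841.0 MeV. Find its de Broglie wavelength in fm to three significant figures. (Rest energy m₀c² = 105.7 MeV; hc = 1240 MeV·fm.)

λ = 1.32 fm

Total energy E = KE + m₀c² = 841.0 + 105.7 = 946.7 MeV.
(pc)² = E² − (m₀c²)² = (946.7)² − (105.7)² = 8.851 × 10⁵ MeV², so pc = 940.8 MeV.
λ = hc/(pc) = 1240 MeV·fm / 940.8 MeV = 1.32 fm.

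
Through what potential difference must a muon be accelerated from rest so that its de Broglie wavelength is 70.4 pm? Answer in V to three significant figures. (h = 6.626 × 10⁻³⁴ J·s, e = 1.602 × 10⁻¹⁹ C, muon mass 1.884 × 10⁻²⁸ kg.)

V = 1.47 V

p = h/λ = 6.626 × 10⁻³⁴ / 7.040 × 10⁻¹¹ = 9.412 × 10⁻²⁴ kg·m/s.
KE = p²/(2m) = 2.351 × 10⁻¹⁹ J.
V = KE/e = 2.351 × 10⁻¹⁹ / (1.602 × 10⁻¹⁹) = 1.47 V.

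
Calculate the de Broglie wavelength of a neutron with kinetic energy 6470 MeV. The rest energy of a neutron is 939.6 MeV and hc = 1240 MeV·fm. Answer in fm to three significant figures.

λ = 0.169 fm

Total energy E = KE + m₀c² = 6470 + 939.6 = 7409.6 MeV.
(pc)² = E² − (m₀c²)² = (7409.6)² − (939.6)² = 5.402 × 10⁷ MeV², so pc = 7350 MeV.
λ = hc/(pc) = 1240 MeV·fm / 7350 MeV = 0.169 fm.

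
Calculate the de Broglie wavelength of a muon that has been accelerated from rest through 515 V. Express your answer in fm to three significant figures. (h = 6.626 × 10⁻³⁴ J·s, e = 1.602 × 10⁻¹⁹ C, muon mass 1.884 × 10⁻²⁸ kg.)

λ = 3760 fm

KE = eV = 1.602 × 10⁻¹⁹ × 515.0 = 8.250 × 10⁻¹⁷ J.
p = √(2mKE) = √(2 × 1.884 × 10⁻²⁸ × 8.250 × 10⁻¹⁷) = 1.763 × 10⁻²² kg·m/s.
λ = h/p = 6.626 × 10⁻³⁴ / 1.763 × 10⁻²² = 3.76 × 10⁻¹² m = 3760 fm.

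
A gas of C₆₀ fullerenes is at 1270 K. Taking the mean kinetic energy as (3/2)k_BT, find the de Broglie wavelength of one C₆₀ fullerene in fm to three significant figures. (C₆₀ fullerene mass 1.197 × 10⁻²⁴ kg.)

KE = (3/2)k_BT = 1.5 × 1.381 × 10⁻²³ × 1270 = 2.631 × 10⁻²⁰ J.
p = √(2mKE) = √(2 × 1.197 × 10⁻²⁴ × 2.631 × 10⁻²⁰) = 2.510 × 10⁻²² kg·m/s.
λ = h/p = 2.64 × 10⁻¹² m = 2640 fm.

λ = 2640 fm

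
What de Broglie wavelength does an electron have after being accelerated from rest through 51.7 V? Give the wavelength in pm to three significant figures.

KE = eV = 1.602 × 10⁻¹⁹ × 51.70 = 8.282 × 10⁻¹⁸ J.
p = √(2mKE) = √(2 × 9.109 × 10⁻³¹ × 8.282 × 10⁻¹⁸) = 3.884 × 10⁻²⁴ kg·m/s.
λ = h/p = 6.626 × 10⁻³⁴ / 3.884 × 10⁻²⁴ = 1.71 × 10⁻¹⁰ m = 171 pm.

λ = 171 pm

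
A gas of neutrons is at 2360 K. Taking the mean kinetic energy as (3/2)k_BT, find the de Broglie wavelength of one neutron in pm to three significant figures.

KE = (3/2)k_BT = 1.5 × 1.381 × 10⁻²³ × 2360 = 4.889 × 10⁻²⁰ J.
p = √(2mKE) = √(2 × 1.675 × 10⁻²⁷ × 4.889 × 10⁻²⁰) = 1.280 × 10⁻²³ kg·m/s.
λ = h/p = 5.18 × 10⁻¹¹ m = 51.8 pm.

λ = 51.8 pm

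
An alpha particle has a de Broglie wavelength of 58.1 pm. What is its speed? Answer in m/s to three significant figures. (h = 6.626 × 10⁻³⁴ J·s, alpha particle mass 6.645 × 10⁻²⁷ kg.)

v = 1720 m/s

p = h/λ = 6.626 × 10⁻³⁴ / 5.810 × 10⁻¹¹ = 1.140 × 10⁻²³ kg·m/s.
v = p/m = 1.140 × 10⁻²³ / 6.645 × 10⁻²⁷ = 1.72 × 10³ m/s = 1720 m/s.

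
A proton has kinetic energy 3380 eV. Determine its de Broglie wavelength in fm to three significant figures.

λ = 492 fm

KE = 3380 eV = 5.415 × 10⁻¹⁶ J.
p = √(2mKE) = √(2 × 1.673 × 10⁻²⁷ × 5.415 × 10⁻¹⁶) = 1.346 × 10⁻²¹ kg·m/s.
λ = h/p = 6.626 × 10⁻³⁴ / 1.346 × 10⁻²¹ = 4.92 × 10⁻¹³ m = 492 fm.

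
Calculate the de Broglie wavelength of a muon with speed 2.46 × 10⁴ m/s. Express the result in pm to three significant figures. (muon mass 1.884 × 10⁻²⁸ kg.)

p = mv = 1.884 × 10⁻²⁸ × 2.46 × 10⁴ = 4.635 × 10⁻²⁴ kg·m/s.
λ = h/p = 6.626 × 10⁻³⁴ / 4.635 × 10⁻²⁴ = 1.43 × 10⁻¹⁰ m = 143 pm.

λ = 143 pm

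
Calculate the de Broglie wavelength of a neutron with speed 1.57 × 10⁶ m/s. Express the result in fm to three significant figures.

p = mv = 1.675 × 10⁻²⁷ × 1.57 × 10⁶ = 2.630 × 10⁻²¹ kg·m/s.
λ = h/p = 6.626 × 10⁻³⁴ / 2.630 × 10⁻²¹ = 2.52 × 10⁻¹³ m = 252 fm.

λ = 252 fm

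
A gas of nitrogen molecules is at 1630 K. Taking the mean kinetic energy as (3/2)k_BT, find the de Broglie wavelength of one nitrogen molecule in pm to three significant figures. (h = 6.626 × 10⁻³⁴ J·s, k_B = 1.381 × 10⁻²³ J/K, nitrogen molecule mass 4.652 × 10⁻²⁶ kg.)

λ = 11.8 pm

KE = (3/2)k_BT = 1.5 × 1.381 × 10⁻²³ × 1630 = 3.377 × 10⁻²⁰ J.
p = √(2mKE) = √(2 × 4.652 × 10⁻²⁶ × 3.377 × 10⁻²⁰) = 5.605 × 10⁻²³ kg·m/s.
λ = h/p = 1.18 × 10⁻¹¹ m = 11.8 pm.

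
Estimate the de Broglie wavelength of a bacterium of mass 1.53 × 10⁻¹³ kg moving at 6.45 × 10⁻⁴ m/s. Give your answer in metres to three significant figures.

λ = 6.71 × 10⁻¹⁸ m

p = mv = 1.53 × 10⁻¹³ × 6.45 × 10⁻⁴ = 9.869 × 10⁻¹⁷ kg·m/s.
λ = h/p = 6.626 × 10⁻³⁴ / 9.869 × 10⁻¹⁷ = 6.71 × 10⁻¹⁸ m.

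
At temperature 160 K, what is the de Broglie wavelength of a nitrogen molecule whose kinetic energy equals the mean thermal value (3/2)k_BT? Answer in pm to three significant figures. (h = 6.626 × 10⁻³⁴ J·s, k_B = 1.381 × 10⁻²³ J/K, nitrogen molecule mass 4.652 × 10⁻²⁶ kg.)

λ = 37.7 pm

KE = (3/2)k_BT = 1.5 × 1.381 × 10⁻²³ × 160 = 3.314 × 10⁻²¹ J.
p = √(2mKE) = √(2 × 4.652 × 10⁻²⁶ × 3.314 × 10⁻²¹) = 1.756 × 10⁻²³ kg·m/s.
λ = h/p = 3.77 × 10⁻¹¹ m = 37.7 pm.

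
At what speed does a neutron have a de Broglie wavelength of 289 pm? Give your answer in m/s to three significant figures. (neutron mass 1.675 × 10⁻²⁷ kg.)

p = h/λ = 6.626 × 10⁻³⁴ / 2.890 × 10⁻¹⁰ = 2.293 × 10⁻²⁴ kg·m/s.
v = p/m = 2.293 × 10⁻²⁴ / 1.675 × 10⁻²⁷ = 1.37 × 10³ m/s = 1370 m/s.

v = 1370 m/s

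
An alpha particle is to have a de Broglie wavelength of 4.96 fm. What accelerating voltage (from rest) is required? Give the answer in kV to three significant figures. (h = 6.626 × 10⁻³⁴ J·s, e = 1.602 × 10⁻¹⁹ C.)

V = 4190 kV

p = h/λ = 6.626 × 10⁻³⁴ / 4.960 × 10⁻¹⁵ = 1.336 × 10⁻¹⁹ kg·m/s.
KE = p²/(2m) = 1.343 × 10⁻¹² J.
V = KE/2e = 1.343 × 10⁻¹² / (2 × 1.602 × 10⁻¹⁹) = 4190 kV.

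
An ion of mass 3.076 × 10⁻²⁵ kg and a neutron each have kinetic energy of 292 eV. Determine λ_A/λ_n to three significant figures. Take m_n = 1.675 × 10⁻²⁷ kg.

At fixed KE, p = √(2mKE) so λ = h/p ∝ 1/√m.
λ_A/λ_n = √(m_n/m_A) = √(1.675 × 10⁻²⁷/3.076 × 10⁻²⁵) = √(5.445 × 10⁻³) = 0.0738.

λ_A/λ_n = 0.0738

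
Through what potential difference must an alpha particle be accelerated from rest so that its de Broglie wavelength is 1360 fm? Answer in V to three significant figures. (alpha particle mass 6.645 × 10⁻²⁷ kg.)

V = 55.7 V

p = h/λ = 6.626 × 10⁻³⁴ / 1.360 × 10⁻¹² = 4.872 × 10⁻²² kg·m/s.
KE = p²/(2m) = 1.786 × 10⁻¹⁷ J.
V = KE/2e = 1.786 × 10⁻¹⁷ / (2 × 1.602 × 10⁻¹⁹) = 55.7 V.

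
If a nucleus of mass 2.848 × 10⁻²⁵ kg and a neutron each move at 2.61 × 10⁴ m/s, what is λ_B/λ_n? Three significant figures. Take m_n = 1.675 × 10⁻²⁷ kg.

λ_B/λ_n = 5.88 × 10⁻³

At fixed v, p = mv so λ = h/(mv) ∝ 1/m.
λ_B/λ_n = m_n/m_B = 1.675 × 10⁻²⁷/2.848 × 10⁻²⁵ = 5.88 × 10⁻³.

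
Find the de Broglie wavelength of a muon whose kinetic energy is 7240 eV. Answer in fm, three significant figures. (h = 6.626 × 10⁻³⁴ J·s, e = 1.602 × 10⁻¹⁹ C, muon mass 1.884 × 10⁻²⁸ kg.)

λ = 1000 fm

KE = 7240 eV = 1.160 × 10⁻¹⁵ J.
p = √(2mKE) = √(2 × 1.884 × 10⁻²⁸ × 1.160 × 10⁻¹⁵) = 6.611 × 10⁻²² kg·m/s.
λ = h/p = 6.626 × 10⁻³⁴ / 6.611 × 10⁻²² = 1.00 × 10⁻¹² m = 1000 fm.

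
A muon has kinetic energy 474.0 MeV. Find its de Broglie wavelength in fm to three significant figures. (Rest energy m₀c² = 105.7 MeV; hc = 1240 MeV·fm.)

λ = 2.18 fm

Total energy E = KE + m₀c² = 474.0 + 105.7 = 579.7 MeV.
(pc)² = E² − (m₀c²)² = (579.7)² − (105.7)² = 3.249 × 10⁵ MeV², so pc = 570.0 MeV.
λ = hc/(pc) = 1240 MeV·fm / 570.0 MeV = 2.18 fm.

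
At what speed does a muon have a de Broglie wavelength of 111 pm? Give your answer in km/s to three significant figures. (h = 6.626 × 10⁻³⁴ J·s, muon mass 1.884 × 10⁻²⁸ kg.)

p = h/λ = 6.626 × 10⁻³⁴ / 1.110 × 10⁻¹⁰ = 5.969 × 10⁻²⁴ kg·m/s.
v = p/m = 5.969 × 10⁻²⁴ / 1.884 × 10⁻²⁸ = 3.17 × 10⁴ m/s = 31.7 km/s.

v = 31.7 km/s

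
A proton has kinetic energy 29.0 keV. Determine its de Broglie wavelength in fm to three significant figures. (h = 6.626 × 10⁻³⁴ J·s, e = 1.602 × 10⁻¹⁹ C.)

KE = 29.0 keV = 4.646 × 10⁻¹⁵ J.
p = √(2mKE) = √(2 × 1.673 × 10⁻²⁷ × 4.646 × 10⁻¹⁵) = 3.943 × 10⁻²¹ kg·m/s.
λ = h/p = 6.626 × 10⁻³⁴ / 3.943 × 10⁻²¹ = 1.68 × 10⁻¹³ m = 168 fm.

λ = 168 fm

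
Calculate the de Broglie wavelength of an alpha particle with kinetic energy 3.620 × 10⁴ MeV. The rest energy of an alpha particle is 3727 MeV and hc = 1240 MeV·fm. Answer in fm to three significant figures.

λ = 0.0312 fm

Total energy E = KE + m₀c² = 3.620 × 10⁴ + 3727 = 39927 MeV.
(pc)² = E² − (m₀c²)² = (39927)² − (3727)² = 1.580 × 10⁹ MeV², so pc = 3.975 × 10⁴ MeV.
λ = hc/(pc) = 1240 MeV·fm / 3.975 × 10⁴ MeV = 0.0312 fm.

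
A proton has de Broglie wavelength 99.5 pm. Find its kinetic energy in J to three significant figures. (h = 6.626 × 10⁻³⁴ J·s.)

KE = 1.33 × 10⁻²⁰ J

p = h/λ = 6.626 × 10⁻³⁴ / 9.950 × 10⁻¹¹ = 6.659 × 10⁻²⁴ kg·m/s.
KE = p²/(2m) = (6.659 × 10⁻²⁴)² / (2 × 1.673 × 10⁻²⁷) = 1.325 × 10⁻²⁰ J = 1.33 × 10⁻²⁰ J.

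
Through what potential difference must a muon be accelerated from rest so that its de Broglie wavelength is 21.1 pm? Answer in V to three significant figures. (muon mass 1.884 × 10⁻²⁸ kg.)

p = h/λ = 6.626 × 10⁻³⁴ / 2.110 × 10⁻¹¹ = 3.140 × 10⁻²³ kg·m/s.
KE = p²/(2m) = 2.617 × 10⁻¹⁸ J.
V = KE/e = 2.617 × 10⁻¹⁸ / (1.602 × 10⁻¹⁹) = 16.3 V.

V = 16.3 V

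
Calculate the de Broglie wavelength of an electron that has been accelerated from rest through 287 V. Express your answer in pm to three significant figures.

KE = eV = 1.602 × 10⁻¹⁹ × 287.0 = 4.598 × 10⁻¹⁷ J.
p = √(2mKE) = √(2 × 9.109 × 10⁻³¹ × 4.598 × 10⁻¹⁷) = 9.152 × 10⁻²⁴ kg·m/s.
λ = h/p = 6.626 × 10⁻³⁴ / 9.152 × 10⁻²⁴ = 7.24 × 10⁻¹¹ m = 72.4 pm.

λ = 72.4 pm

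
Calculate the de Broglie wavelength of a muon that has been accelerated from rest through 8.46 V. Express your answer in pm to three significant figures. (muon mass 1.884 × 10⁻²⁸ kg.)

λ = 29.3 pm

KE = eV = 1.602 × 10⁻¹⁹ × 8.460 = 1.355 × 10⁻¹⁸ J.
p = √(2mKE) = √(2 × 1.884 × 10⁻²⁸ × 1.355 × 10⁻¹⁸) = 2.260 × 10⁻²³ kg·m/s.
λ = h/p = 6.626 × 10⁻³⁴ / 2.260 × 10⁻²³ = 2.93 × 10⁻¹¹ m = 29.3 pm.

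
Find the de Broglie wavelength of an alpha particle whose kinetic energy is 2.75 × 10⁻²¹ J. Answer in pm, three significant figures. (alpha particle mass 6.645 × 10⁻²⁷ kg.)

λ = 110 pm

p = √(2mKE) = √(2 × 6.645 × 10⁻²⁷ × 2.750 × 10⁻²¹) = 6.045 × 10⁻²⁴ kg·m/s.
λ = h/p = 6.626 × 10⁻³⁴ / 6.045 × 10⁻²⁴ = 1.10 × 10⁻¹⁰ m = 110 pm.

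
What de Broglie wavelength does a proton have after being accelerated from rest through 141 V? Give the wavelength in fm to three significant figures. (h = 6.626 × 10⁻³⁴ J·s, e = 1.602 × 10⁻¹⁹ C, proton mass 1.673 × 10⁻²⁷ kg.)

λ = 2410 fm

KE = eV = 1.602 × 10⁻¹⁹ × 141.0 = 2.259 × 10⁻¹⁷ J.
p = √(2mKE) = √(2 × 1.673 × 10⁻²⁷ × 2.259 × 10⁻¹⁷) = 2.749 × 10⁻²² kg·m/s.
λ = h/p = 6.626 × 10⁻³⁴ / 2.749 × 10⁻²² = 2.41 × 10⁻¹² m = 2410 fm.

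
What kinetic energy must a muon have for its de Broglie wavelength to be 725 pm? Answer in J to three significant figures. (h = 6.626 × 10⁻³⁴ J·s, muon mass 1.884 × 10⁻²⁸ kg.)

p = h/λ = 6.626 × 10⁻³⁴ / 7.250 × 10⁻¹⁰ = 9.139 × 10⁻²⁵ kg·m/s.
KE = p²/(2m) = (9.139 × 10⁻²⁵)² / (2 × 1.884 × 10⁻²⁸) = 2.217 × 10⁻²¹ J = 2.22 × 10⁻²¹ J.

KE = 2.22 × 10⁻²¹ J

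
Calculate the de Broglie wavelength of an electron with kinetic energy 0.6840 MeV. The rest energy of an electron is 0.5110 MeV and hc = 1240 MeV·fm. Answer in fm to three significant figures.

Total energy E = KE + m₀c² = 0.6840 + 0.5110 = 1.1950 MeV.
(pc)² = E² − (m₀c²)² = (1.1950)² − (0.5110)² = 1.167 MeV², so pc = 1.080 MeV.
λ = hc/(pc) = 1240 MeV·fm / 1.080 MeV = 1150 fm.

λ = 1150 fm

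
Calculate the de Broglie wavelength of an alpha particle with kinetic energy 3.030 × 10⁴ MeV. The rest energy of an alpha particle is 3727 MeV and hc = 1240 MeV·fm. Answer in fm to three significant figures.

λ = 0.0367 fm

Total energy E = KE + m₀c² = 3.030 × 10⁴ + 3727 = 34027 MeV.
(pc)² = E² − (m₀c²)² = (34027)² − (3727)² = 1.144 × 10⁹ MeV², so pc = 3.382 × 10⁴ MeV.
λ = hc/(pc) = 1240 MeV·fm / 3.382 × 10⁴ MeV = 0.0367 fm.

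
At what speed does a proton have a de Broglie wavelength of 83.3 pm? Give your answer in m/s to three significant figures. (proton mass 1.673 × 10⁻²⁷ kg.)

p = h/λ = 6.626 × 10⁻³⁴ / 8.330 × 10⁻¹¹ = 7.954 × 10⁻²⁴ kg·m/s.
v = p/m = 7.954 × 10⁻²⁴ / 1.673 × 10⁻²⁷ = 4.75 × 10³ m/s = 4750 m/s.

v = 4750 m/s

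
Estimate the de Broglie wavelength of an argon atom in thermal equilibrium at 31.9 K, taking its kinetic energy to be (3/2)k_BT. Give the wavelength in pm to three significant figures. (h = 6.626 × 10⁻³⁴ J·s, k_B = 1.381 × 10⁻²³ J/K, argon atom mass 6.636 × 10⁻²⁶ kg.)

λ = 70.8 pm

KE = (3/2)k_BT = 1.5 × 1.381 × 10⁻²³ × 31.9 = 6.608 × 10⁻²² J.
p = √(2mKE) = √(2 × 6.636 × 10⁻²⁶ × 6.608 × 10⁻²²) = 9.365 × 10⁻²⁴ kg·m/s.
λ = h/p = 7.08 × 10⁻¹¹ m = 70.8 pm.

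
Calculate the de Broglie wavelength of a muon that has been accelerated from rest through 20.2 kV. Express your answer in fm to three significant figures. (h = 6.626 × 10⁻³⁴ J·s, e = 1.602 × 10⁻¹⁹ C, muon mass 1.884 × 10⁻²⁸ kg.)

λ = 600 fm

KE = eV = 1.602 × 10⁻¹⁹ × 2.020 × 10⁴ = 3.236 × 10⁻¹⁵ J.
p = √(2mKE) = √(2 × 1.884 × 10⁻²⁸ × 3.236 × 10⁻¹⁵) = 1.104 × 10⁻²¹ kg·m/s.
λ = h/p = 6.626 × 10⁻³⁴ / 1.104 × 10⁻²¹ = 6.00 × 10⁻¹³ m = 600 fm.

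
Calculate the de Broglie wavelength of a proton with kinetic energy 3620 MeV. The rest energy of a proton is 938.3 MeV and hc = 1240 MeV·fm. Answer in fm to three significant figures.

λ = 0.278 fm

Total energy E = KE + m₀c² = 3620 + 938.3 = 4558.3 MeV.
(pc)² = E² − (m₀c²)² = (4558.3)² − (938.3)² = 1.990 × 10⁷ MeV², so pc = 4461 MeV.
λ = hc/(pc) = 1240 MeV·fm / 4461 MeV = 0.278 fm.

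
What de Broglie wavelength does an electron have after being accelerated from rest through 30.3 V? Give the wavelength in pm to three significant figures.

KE = eV = 1.602 × 10⁻¹⁹ × 30.30 = 4.854 × 10⁻¹⁸ J.
p = √(2mKE) = √(2 × 9.109 × 10⁻³¹ × 4.854 × 10⁻¹⁸) = 2.974 × 10⁻²⁴ kg·m/s.
λ = h/p = 6.626 × 10⁻³⁴ / 2.974 × 10⁻²⁴ = 2.23 × 10⁻¹⁰ m = 223 pm.

λ = 223 pm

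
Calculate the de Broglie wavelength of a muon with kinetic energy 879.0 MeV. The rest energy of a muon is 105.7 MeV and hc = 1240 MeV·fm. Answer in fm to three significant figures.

λ = 1.27 fm

Total energy E = KE + m₀c² = 879.0 + 105.7 = 984.7 MeV.
(pc)² = E² − (m₀c²)² = (984.7)² − (105.7)² = 9.585 × 10⁵ MeV², so pc = 979.0 MeV.
λ = hc/(pc) = 1240 MeV·fm / 979.0 MeV = 1.27 fm.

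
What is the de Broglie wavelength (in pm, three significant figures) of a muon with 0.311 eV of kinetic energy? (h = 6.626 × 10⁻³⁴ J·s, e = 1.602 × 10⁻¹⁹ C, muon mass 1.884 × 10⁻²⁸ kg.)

KE = 0.311 eV = 4.982 × 10⁻²⁰ J.
p = √(2mKE) = √(2 × 1.884 × 10⁻²⁸ × 4.982 × 10⁻²⁰) = 4.333 × 10⁻²⁴ kg·m/s.
λ = h/p = 6.626 × 10⁻³⁴ / 4.333 × 10⁻²⁴ = 1.53 × 10⁻¹⁰ m = 153 pm.

λ = 153 pm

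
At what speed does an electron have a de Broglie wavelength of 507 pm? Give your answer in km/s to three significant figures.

p = h/λ = 6.626 × 10⁻³⁴ / 5.070 × 10⁻¹⁰ = 1.307 × 10⁻²⁴ kg·m/s.
v = p/m = 1.307 × 10⁻²⁴ / 9.109 × 10⁻³¹ = 1.43 × 10⁶ m/s = 1430 km/s.

v = 1430 km/s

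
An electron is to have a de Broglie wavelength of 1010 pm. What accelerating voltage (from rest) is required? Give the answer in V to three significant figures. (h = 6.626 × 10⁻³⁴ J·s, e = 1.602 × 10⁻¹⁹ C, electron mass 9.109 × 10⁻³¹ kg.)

V = 1.47 V

p = h/λ = 6.626 × 10⁻³⁴ / 1.010 × 10⁻⁹ = 6.560 × 10⁻²⁵ kg·m/s.
KE = p²/(2m) = 2.362 × 10⁻¹⁹ J.
V = KE/e = 2.362 × 10⁻¹⁹ / (1.602 × 10⁻¹⁹) = 1.47 V.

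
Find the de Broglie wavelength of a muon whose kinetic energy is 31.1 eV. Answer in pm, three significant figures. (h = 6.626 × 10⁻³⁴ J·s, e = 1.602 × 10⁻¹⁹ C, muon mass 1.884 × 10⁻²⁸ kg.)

λ = 15.3 pm

KE = 31.1 eV = 4.982 × 10⁻¹⁸ J.
p = √(2mKE) = √(2 × 1.884 × 10⁻²⁸ × 4.982 × 10⁻¹⁸) = 4.333 × 10⁻²³ kg·m/s.
λ = h/p = 6.626 × 10⁻³⁴ / 4.333 × 10⁻²³ = 1.53 × 10⁻¹¹ m = 15.3 pm.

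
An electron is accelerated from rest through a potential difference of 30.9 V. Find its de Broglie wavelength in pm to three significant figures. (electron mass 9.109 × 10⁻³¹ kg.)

λ = 221 pm

KE = eV = 1.602 × 10⁻¹⁹ × 30.90 = 4.950 × 10⁻¹⁸ J.
p = √(2mKE) = √(2 × 9.109 × 10⁻³¹ × 4.950 × 10⁻¹⁸) = 3.003 × 10⁻²⁴ kg·m/s.
λ = h/p = 6.626 × 10⁻³⁴ / 3.003 × 10⁻²⁴ = 2.21 × 10⁻¹⁰ m = 221 pm.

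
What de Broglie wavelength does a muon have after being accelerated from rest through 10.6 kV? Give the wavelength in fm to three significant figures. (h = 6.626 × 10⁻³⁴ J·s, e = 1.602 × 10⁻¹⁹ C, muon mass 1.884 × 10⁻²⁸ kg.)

λ = 828 fm

KE = eV = 1.602 × 10⁻¹⁹ × 1.060 × 10⁴ = 1.698 × 10⁻¹⁵ J.
p = √(2mKE) = √(2 × 1.884 × 10⁻²⁸ × 1.698 × 10⁻¹⁵) = 7.999 × 10⁻²² kg·m/s.
λ = h/p = 6.626 × 10⁻³⁴ / 7.999 × 10⁻²² = 8.28 × 10⁻¹³ m = 828 fm.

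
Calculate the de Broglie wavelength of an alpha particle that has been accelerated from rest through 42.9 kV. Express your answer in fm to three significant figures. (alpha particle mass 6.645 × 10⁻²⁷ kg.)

λ = 49.0 fm

KE = 2eV = 2 × 1.602 × 10⁻¹⁹ × 4.290 × 10⁴ = 1.375 × 10⁻¹⁴ J.
p = √(2mKE) = √(2 × 6.645 × 10⁻²⁷ × 1.375 × 10⁻¹⁴) = 1.352 × 10⁻²⁰ kg·m/s.
λ = h/p = 6.626 × 10⁻³⁴ / 1.352 × 10⁻²⁰ = 4.90 × 10⁻¹⁴ m = 49.0 fm.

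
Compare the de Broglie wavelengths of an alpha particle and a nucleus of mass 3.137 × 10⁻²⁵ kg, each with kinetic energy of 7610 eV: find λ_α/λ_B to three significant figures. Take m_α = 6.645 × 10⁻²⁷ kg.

At fixed KE, p = √(2mKE) so λ = h/p ∝ 1/√m.
λ_α/λ_B = √(m_B/m_α) = √(3.137 × 10⁻²⁵/6.645 × 10⁻²⁷) = √(47.21) = 6.87.

λ_α/λ_B = 6.87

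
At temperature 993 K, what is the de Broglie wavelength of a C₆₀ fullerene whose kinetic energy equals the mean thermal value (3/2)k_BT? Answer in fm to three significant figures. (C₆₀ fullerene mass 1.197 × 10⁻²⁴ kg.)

KE = (3/2)k_BT = 1.5 × 1.381 × 10⁻²³ × 993 = 2.057 × 10⁻²⁰ J.
p = √(2mKE) = √(2 × 1.197 × 10⁻²⁴ × 2.057 × 10⁻²⁰) = 2.219 × 10⁻²² kg·m/s.
λ = h/p = 2.99 × 10⁻¹² m = 2990 fm.

λ = 2990 fm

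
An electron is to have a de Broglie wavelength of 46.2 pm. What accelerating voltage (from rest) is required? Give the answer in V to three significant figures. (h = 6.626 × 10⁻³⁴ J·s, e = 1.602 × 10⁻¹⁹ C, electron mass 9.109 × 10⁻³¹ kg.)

V = 705 V

p = h/λ = 6.626 × 10⁻³⁴ / 4.620 × 10⁻¹¹ = 1.434 × 10⁻²³ kg·m/s.
KE = p²/(2m) = 1.129 × 10⁻¹⁶ J.
V = KE/e = 1.129 × 10⁻¹⁶ / (1.602 × 10⁻¹⁹) = 705 V.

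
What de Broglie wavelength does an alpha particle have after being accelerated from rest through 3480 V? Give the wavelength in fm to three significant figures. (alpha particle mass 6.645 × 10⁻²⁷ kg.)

λ = 172 fm

KE = 2eV = 2 × 1.602 × 10⁻¹⁹ × 3480 = 1.115 × 10⁻¹⁵ J.
p = √(2mKE) = √(2 × 6.645 × 10⁻²⁷ × 1.115 × 10⁻¹⁵) = 3.849 × 10⁻²¹ kg·m/s.
λ = h/p = 6.626 × 10⁻³⁴ / 3.849 × 10⁻²¹ = 1.72 × 10⁻¹³ m = 172 fm.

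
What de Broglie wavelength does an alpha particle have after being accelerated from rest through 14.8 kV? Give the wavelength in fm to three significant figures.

λ = 83.5 fm

KE = 2eV = 2 × 1.602 × 10⁻¹⁹ × 1.480 × 10⁴ = 4.742 × 10⁻¹⁵ J.
p = √(2mKE) = √(2 × 6.645 × 10⁻²⁷ × 4.742 × 10⁻¹⁵) = 7.939 × 10⁻²¹ kg·m/s.
λ = h/p = 6.626 × 10⁻³⁴ / 7.939 × 10⁻²¹ = 8.35 × 10⁻¹⁴ m = 83.5 fm.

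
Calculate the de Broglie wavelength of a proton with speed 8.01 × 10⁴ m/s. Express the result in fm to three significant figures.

p = mv = 1.673 × 10⁻²⁷ × 8.01 × 10⁴ = 1.340 × 10⁻²² kg·m/s.
λ = h/p = 6.626 × 10⁻³⁴ / 1.340 × 10⁻²² = 4.94 × 10⁻¹² m = 4940 fm.

λ = 4940 fm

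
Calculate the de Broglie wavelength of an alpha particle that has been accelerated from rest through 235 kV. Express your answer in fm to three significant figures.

λ = 20.9 fm

KE = 2eV = 2 × 1.602 × 10⁻¹⁹ × 2.350 × 10⁵ = 7.529 × 10⁻¹⁴ J.
p = √(2mKE) = √(2 × 6.645 × 10⁻²⁷ × 7.529 × 10⁻¹⁴) = 3.163 × 10⁻²⁰ kg·m/s.
λ = h/p = 6.626 × 10⁻³⁴ / 3.163 × 10⁻²⁰ = 2.09 × 10⁻¹⁴ m = 20.9 fm.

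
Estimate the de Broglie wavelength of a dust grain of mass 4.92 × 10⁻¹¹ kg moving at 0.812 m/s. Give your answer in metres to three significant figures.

p = mv = 4.92 × 10⁻¹¹ × 0.812 = 3.995 × 10⁻¹¹ kg·m/s.
λ = h/p = 6.626 × 10⁻³⁴ / 3.995 × 10⁻¹¹ = 1.66 × 10⁻²³ m.

λ = 1.66 × 10⁻²³ m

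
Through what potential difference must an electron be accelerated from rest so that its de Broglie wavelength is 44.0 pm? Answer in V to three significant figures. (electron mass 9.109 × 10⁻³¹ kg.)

p = h/λ = 6.626 × 10⁻³⁴ / 4.400 × 10⁻¹¹ = 1.506 × 10⁻²³ kg·m/s.
KE = p²/(2m) = 1.245 × 10⁻¹⁶ J.
V = KE/e = 1.245 × 10⁻¹⁶ / (1.602 × 10⁻¹⁹) = 777 V.

V = 777 V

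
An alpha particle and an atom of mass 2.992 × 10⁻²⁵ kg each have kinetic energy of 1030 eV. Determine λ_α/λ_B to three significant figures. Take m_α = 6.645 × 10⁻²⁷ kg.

At fixed KE, p = √(2mKE) so λ = h/p ∝ 1/√m.
λ_α/λ_B = √(m_B/m_α) = √(2.992 × 10⁻²⁵/6.645 × 10⁻²⁷) = √(45.03) = 6.71.

λ_α/λ_B = 6.71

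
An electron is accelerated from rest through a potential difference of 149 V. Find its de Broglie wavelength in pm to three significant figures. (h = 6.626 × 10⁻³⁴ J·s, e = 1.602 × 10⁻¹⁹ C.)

λ = 100 pm

KE = eV = 1.602 × 10⁻¹⁹ × 149.0 = 2.387 × 10⁻¹⁷ J.
p = √(2mKE) = √(2 × 9.109 × 10⁻³¹ × 2.387 × 10⁻¹⁷) = 6.594 × 10⁻²⁴ kg·m/s.
λ = h/p = 6.626 × 10⁻³⁴ / 6.594 × 10⁻²⁴ = 1.00 × 10⁻¹⁰ m = 100 pm.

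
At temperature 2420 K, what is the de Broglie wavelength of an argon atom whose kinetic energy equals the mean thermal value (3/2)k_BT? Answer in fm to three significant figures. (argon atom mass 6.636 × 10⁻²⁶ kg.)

λ = 8120 fm

KE = (3/2)k_BT = 1.5 × 1.381 × 10⁻²³ × 2420 = 5.013 × 10⁻²⁰ J.
p = √(2mKE) = √(2 × 6.636 × 10⁻²⁶ × 5.013 × 10⁻²⁰) = 8.157 × 10⁻²³ kg·m/s.
λ = h/p = 8.12 × 10⁻¹² m = 8120 fm.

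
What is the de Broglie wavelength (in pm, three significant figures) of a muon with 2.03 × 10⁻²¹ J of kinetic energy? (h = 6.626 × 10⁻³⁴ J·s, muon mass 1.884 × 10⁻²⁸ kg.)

λ = 758 pm

p = √(2mKE) = √(2 × 1.884 × 10⁻²⁸ × 2.030 × 10⁻²¹) = 8.746 × 10⁻²⁵ kg·m/s.
λ = h/p = 6.626 × 10⁻³⁴ / 8.746 × 10⁻²⁵ = 7.58 × 10⁻¹⁰ m = 758 pm.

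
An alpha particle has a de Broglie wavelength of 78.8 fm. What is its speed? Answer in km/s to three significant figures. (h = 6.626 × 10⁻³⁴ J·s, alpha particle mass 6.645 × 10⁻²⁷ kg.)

v = 1270 km/s

p = h/λ = 6.626 × 10⁻³⁴ / 7.880 × 10⁻¹⁴ = 8.409 × 10⁻²¹ kg·m/s.
v = p/m = 8.409 × 10⁻²¹ / 6.645 × 10⁻²⁷ = 1.27 × 10⁶ m/s = 1270 km/s.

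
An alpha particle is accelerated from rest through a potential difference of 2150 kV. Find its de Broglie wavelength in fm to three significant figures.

λ = 6.93 fm

KE = 2eV = 2 × 1.602 × 10⁻¹⁹ × 2.150 × 10⁶ = 6.889 × 10⁻¹³ J.
p = √(2mKE) = √(2 × 6.645 × 10⁻²⁷ × 6.889 × 10⁻¹³) = 9.568 × 10⁻²⁰ kg·m/s.
λ = h/p = 6.626 × 10⁻³⁴ / 9.568 × 10⁻²⁰ = 6.93 × 10⁻¹⁵ m = 6.93 fm.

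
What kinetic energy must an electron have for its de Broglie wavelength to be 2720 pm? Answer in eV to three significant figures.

KE = 0.203 eV

p = h/λ = 6.626 × 10⁻³⁴ / 2.720 × 10⁻⁹ = 2.436 × 10⁻²⁵ kg·m/s.
KE = p²/(2m) = (2.436 × 10⁻²⁵)² / (2 × 9.109 × 10⁻³¹) = 3.257 × 10⁻²⁰ J = 0.203 eV.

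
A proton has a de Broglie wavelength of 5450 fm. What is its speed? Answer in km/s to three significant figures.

v = 72.7 km/s

p = h/λ = 6.626 × 10⁻³⁴ / 5.450 × 10⁻¹² = 1.216 × 10⁻²² kg·m/s.
v = p/m = 1.216 × 10⁻²² / 1.673 × 10⁻²⁷ = 7.27 × 10⁴ m/s = 72.7 km/s.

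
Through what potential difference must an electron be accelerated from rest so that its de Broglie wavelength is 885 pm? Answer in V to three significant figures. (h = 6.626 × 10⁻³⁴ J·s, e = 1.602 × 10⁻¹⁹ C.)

V = 1.92 V

p = h/λ = 6.626 × 10⁻³⁴ / 8.850 × 10⁻¹⁰ = 7.487 × 10⁻²⁵ kg·m/s.
KE = p²/(2m) = 3.077 × 10⁻¹⁹ J.
V = KE/e = 3.077 × 10⁻¹⁹ / (1.602 × 10⁻¹⁹) = 1.92 V.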